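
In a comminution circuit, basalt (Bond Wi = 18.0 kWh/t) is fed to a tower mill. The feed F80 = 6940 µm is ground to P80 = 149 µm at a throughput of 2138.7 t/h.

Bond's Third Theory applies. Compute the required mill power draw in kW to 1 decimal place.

P = 26916.6 kW

Bond: W = 10·Wi·(1/√P80 − 1/√F80)
W = 10·18.0·(1/√149 − 1/√6940) = 10·18.0·(0.069919) = 12.5855 kWh/t
Power = W × throughput = 12.5855 kWh/t × 2138.7 t/h = 26916.6 kW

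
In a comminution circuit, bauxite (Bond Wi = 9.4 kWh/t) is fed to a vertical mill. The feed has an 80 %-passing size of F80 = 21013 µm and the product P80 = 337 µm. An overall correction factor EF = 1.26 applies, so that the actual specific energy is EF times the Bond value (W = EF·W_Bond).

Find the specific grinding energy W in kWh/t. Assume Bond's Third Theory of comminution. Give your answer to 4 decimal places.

W = 5.6348 kWh/t

Bond:  W = 10 Wi (1/√P − 1/√F)
1/√337 = 0.054473;  1/√21013 = 0.006899
W = 10·9.4·(0.054473 − 0.006899) = 4.4720 kWh/t
W_actual = 1.26 × 4.4720 = 5.6348 kWh/t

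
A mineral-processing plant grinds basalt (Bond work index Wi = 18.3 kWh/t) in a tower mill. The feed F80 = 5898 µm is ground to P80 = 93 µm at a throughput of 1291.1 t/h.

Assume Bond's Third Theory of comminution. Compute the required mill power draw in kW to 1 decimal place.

W = 10·Wi·(P80^(-½) − F80^(-½))
W = 10·18.3·(1/√93 − 1/√5898) = 10·18.3·(0.090674) = 16.5934 kWh/t
Power = W × throughput = 16.5934 kWh/t × 1291.1 t/h = 21423.7 kW

P = 21423.7 kW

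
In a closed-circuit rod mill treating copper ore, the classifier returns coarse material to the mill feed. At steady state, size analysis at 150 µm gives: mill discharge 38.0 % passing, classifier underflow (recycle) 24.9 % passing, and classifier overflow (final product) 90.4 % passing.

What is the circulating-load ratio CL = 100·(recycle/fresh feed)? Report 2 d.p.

CL = 400.00 %

Let r = R/F. Size balance at 150 µm:
Fd + Rd = Ru + Fo ⇒ R/F = (o−d)/(d−u)
r = (90.4 − 38.0)/(38.0 − 24.9) = 52.4/13.1 = 4.0000
CL = 100·r = 400.00 %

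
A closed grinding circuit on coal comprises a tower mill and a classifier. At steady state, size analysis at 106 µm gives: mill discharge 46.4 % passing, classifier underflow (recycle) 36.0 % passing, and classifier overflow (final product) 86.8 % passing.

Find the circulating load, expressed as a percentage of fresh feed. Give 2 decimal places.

CL = 388.46 %

Let r = R/F. Size balance at 106 µm:
r = (o − d)/(d − u)
r = (86.8 − 46.4)/(46.4 − 36.0) = 40.4/10.4 = 3.8846
CL = 100·r = 388.46 %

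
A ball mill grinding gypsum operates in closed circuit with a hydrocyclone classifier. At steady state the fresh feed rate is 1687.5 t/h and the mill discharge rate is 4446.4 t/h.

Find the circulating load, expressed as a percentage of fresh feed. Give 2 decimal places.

CL = 163.49 %

M = F + R at steady state, so:
R = M − F = 4446.4 − 1687.5 = 2758.9 t/h
CL = 100·R/F = 100·2758.9/1687.5 = 163.49 %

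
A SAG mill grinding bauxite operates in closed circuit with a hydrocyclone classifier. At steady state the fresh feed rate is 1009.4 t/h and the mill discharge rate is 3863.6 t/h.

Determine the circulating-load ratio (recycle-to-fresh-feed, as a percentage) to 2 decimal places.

CL = 282.76 %

Steady state: M = F + R.
R = M − F = 3863.6 − 1009.4 = 2854.2 t/h
CL = 100·R/F = 100·2854.2/1009.4 = 282.76 %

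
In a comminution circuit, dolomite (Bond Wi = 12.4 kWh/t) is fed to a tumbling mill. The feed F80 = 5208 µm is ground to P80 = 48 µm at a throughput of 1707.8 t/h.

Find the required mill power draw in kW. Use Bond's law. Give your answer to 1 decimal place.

P = 27631.5 kW

W_Bond = 10·Wi·(1/√P₈₀ − 1/√F₈₀)
W = 10·12.4·(1/√48 − 1/√5208) = 10·12.4·(0.130481) = 16.1796 kWh/t
P_mill = W·ṁ = 16.1796·1707.8 = 27631.5 kW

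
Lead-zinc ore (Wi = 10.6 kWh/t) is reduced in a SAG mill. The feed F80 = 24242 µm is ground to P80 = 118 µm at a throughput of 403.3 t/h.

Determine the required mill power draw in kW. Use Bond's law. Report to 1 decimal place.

W_Bond = 10·Wi·(1/√P₈₀ − 1/√F₈₀)
W = 10·10.6·(1/√118 − 1/√24242) = 10·10.6·(0.085635) = 9.0773 kWh/t
Mill draw = 9.0773 × 403.3 = 3660.9 kW

P = 3660.9 kW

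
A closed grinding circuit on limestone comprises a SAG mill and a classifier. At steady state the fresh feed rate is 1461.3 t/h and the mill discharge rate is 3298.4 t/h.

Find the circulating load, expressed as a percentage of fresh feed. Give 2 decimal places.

Mill node: discharge = fresh + recycle.
R = M − F = 3298.4 − 1461.3 = 1837.1 t/h
CL = 100·R/F = 100·1837.1/1461.3 = 125.72 %

CL = 125.72 %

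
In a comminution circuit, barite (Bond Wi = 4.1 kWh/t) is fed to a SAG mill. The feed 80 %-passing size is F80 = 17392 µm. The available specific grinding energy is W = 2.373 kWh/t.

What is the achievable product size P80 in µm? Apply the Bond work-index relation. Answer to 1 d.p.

P80 = 233.4 µm

W = 10·Wi·[P80^(−½) − F80^(−½)]
⇒ 1/√P80 = W/(10·Wi) + 1/√F80
  = 2.3730/(10·4.1) + 1/√17392 = 0.057878 + 0.007583 = 0.065461
P80 = (1/0.065461)² = 15.2763² = 233.37 µm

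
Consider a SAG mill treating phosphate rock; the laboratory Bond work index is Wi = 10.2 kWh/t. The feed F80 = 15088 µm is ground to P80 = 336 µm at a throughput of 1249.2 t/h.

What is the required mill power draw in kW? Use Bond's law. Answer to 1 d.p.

P = 5913.9 kW

W = 10 Wi (P80^-0.5 − F80^-0.5)
W = 10·10.2·(1/√336 − 1/√15088) = 10·10.2·(0.046413) = 4.7342 kWh/t
Power = W × throughput = 4.7342 kWh/t × 1249.2 t/h = 5913.9 kW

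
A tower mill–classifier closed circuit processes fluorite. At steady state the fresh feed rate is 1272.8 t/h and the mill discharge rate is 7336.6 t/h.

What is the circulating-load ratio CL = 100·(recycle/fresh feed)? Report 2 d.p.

CL = 476.41 %

Discharge = new feed + return, hence
R = M − F = 7336.6 − 1272.8 = 6063.8 t/h
CL = 100·R/F = 100·6063.8/1272.8 = 476.41 %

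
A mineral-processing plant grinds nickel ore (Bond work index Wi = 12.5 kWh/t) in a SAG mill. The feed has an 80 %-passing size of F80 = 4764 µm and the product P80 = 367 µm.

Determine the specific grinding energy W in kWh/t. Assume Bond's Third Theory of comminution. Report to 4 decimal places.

W = 10 Wi / √P80 − 10 Wi / √F80
1/√367 = 0.052200;  1/√4764 = 0.014488
W = 10·12.5·(0.052200 − 0.014488) = 4.7139 kWh/t

W = 4.7139 kWh/t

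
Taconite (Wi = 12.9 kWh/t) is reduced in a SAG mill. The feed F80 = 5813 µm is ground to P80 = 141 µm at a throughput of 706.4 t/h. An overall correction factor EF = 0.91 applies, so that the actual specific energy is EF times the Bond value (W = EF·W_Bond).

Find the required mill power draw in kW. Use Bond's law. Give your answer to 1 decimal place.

P = 5895.9 kW

W = 10·Wi·[P80^(−½) − F80^(−½)]
W = 10·12.9·(1/√141 − 1/√5813) = 10·12.9·(0.071099) = 9.1718 kWh/t
Apply correction: 9.1718 × 0.91 = 8.3463 kWh/t
P = W·T = 8.3463·706.4 = 5895.9 kW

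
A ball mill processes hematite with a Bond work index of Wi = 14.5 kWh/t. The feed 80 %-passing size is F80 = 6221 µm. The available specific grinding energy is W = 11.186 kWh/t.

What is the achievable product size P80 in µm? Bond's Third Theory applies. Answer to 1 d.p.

W = 10·Wi·[P80^(−½) − F80^(−½)]
⇒ 1/√P80 = W/(10 Wi) + 1/√F80
  = 11.1860/(10·14.5) + 1/√6221 = 0.077145 + 0.012679 = 0.089823
P80 = (1/0.089823)² = 11.1330² = 123.94 µm

P80 = 123.9 µm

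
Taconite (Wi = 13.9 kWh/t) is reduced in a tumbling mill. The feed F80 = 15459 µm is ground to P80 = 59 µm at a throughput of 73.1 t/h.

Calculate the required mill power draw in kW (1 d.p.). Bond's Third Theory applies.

W = 10 Wi (1/√P80 − 1/√F80)  [Bond]
W = 10·13.9·(1/√59 − 1/√15459) = 10·13.9·(0.122146) = 16.9783 kWh/t
P_mill = W·ṁ = 16.9783·73.1 = 1241.1 kW

P = 1241.1 kW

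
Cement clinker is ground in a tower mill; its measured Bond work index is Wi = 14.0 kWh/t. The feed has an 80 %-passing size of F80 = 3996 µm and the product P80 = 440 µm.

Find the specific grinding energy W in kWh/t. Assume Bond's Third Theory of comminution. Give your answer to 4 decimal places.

W = 10 Wi (1/√P80 − 1/√F80)  [Bond]
1/√440 = 0.047673;  1/√3996 = 0.015819
W = 10·14.0·(0.047673 − 0.015819) = 4.4595 kWh/t

W = 4.4595 kWh/t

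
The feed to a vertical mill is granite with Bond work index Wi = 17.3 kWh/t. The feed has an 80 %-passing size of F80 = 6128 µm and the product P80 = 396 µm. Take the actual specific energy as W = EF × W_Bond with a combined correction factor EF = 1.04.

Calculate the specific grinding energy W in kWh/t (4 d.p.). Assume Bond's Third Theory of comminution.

W = 6.7429 kWh/t

W = 10 Wi (1/√P80 − 1/√F80)  [Bond]
1/√396 = 0.050252;  1/√6128 = 0.012774
W = 10·17.3·(0.050252 − 0.012774) = 6.4836 kWh/t
Apply correction: 6.4836 × 1.04 = 6.7429 kWh/t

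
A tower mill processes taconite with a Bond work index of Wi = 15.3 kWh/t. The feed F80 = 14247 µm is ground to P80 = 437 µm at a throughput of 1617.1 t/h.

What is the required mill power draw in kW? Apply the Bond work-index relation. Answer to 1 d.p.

P = 9762.7 kW

W = 10 Wi / √P80 − 10 Wi / √F80
W = 10·15.3·(1/√437 − 1/√14247) = 10·15.3·(0.039459) = 6.0372 kWh/t
P_mill = W·ṁ = 6.0372·1617.1 = 9762.7 kW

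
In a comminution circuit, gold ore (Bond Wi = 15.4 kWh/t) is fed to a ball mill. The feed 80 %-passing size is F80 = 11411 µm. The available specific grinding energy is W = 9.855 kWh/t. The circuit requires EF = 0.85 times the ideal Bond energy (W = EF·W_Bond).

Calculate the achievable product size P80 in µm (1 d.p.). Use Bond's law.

P80 = 139.6 µm

W = 10 Wi (1/√P80 − 1/√F80)  [Bond]
W_Bond = W / EF = 9.855 / 0.85 = 11.5941 kWh/t
P80^-0.5 = F80^-0.5 + W_Bond/(10 Wi)
  = 11.5941/(10·15.4) + 1/√11411 = 0.075286 + 0.009361 = 0.084648
P80 = (1/0.084648)² = 11.8137² = 139.56 µm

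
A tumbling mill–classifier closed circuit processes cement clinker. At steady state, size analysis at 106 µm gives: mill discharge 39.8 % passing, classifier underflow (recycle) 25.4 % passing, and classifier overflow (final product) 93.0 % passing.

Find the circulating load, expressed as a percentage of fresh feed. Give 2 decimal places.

Balance %-passing 106 µm (r = R/F):
(1+r)·d = r·u + o ⇒ r = (o−d)/(d−u)
r = (93.0 − 39.8)/(39.8 − 25.4) = 53.2/14.4 = 3.6944
CL = 100·r = 369.44 %

CL = 369.44 %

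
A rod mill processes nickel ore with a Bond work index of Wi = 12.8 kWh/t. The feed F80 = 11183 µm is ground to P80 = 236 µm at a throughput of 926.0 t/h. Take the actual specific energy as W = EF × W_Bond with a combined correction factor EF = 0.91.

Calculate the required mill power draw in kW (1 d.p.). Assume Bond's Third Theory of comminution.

P = 6001.2 kW

W = 10 Wi (1/√P80 − 1/√F80)  [Bond]
W = 10·12.8·(1/√236 − 1/√11183) = 10·12.8·(0.055638) = 7.1217 kWh/t
W_actual = 0.91 × 7.1217 = 6.4807 kWh/t
Mill draw = 6.4807 × 926.0 = 6001.2 kW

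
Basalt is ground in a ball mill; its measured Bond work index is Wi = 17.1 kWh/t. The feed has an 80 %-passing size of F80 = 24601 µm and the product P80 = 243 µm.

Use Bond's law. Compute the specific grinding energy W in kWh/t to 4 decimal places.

W = 10 Wi / √P80 − 10 Wi / √F80
1/√243 = 0.064150;  1/√24601 = 0.006376
W = 10·17.1·(0.064150 − 0.006376) = 9.8794 kWh/t

W = 9.8794 kWh/t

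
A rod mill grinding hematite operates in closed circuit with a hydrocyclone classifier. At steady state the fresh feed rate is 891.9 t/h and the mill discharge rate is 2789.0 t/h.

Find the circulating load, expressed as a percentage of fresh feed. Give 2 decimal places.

CL = 212.70 %

Steady state: M = F + R.
R = M − F = 2789.0 − 891.9 = 1897.1 t/h
CL = 100·R/F = 100·1897.1/891.9 = 212.70 %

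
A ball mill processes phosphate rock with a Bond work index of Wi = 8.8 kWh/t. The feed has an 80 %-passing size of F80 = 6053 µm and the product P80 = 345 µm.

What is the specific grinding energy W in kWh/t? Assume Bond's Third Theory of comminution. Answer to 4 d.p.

W = 10 Wi (1/√P80 − 1/√F80)  [Bond]
1/√345 = 0.053838;  1/√6053 = 0.012853
W = 10·8.8·(0.053838 − 0.012853) = 3.6067 kWh/t

W = 3.6067 kWh/t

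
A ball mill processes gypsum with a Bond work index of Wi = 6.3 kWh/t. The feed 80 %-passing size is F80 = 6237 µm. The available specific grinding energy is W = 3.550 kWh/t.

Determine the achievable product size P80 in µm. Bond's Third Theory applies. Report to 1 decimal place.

P80 = 210.0 µm

W = 10 Wi (1/√P80 − 1/√F80)  [Bond]
⇒ 1/√P80 = W/(10·Wi) + 1/√F80
  = 3.5500/(10·6.3) + 1/√6237 = 0.056349 + 0.012662 = 0.069011
P80 = (1/0.069011)² = 14.4903² = 209.97 µm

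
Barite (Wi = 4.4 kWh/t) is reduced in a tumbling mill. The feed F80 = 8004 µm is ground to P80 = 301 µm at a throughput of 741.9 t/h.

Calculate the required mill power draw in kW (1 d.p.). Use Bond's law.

P = 1516.7 kW

W = 10 Wi / √P80 − 10 Wi / √F80
W = 10·4.4·(1/√301 − 1/√8004) = 10·4.4·(0.046461) = 2.0443 kWh/t
Mill draw = 2.0443 × 741.9 = 1516.7 kW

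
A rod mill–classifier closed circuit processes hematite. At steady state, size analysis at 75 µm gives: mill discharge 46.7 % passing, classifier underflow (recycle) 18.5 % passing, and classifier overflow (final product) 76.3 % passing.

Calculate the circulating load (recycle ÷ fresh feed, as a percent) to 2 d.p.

CL = 104.96 %

Classifier node, passing 75 µm:
Fd + Rd = Ru + Fo ⇒ R/F = (o−d)/(d−u)
r = (76.3 − 46.7)/(46.7 − 18.5) = 29.6/28.2 = 1.0496
CL = 100·r = 104.96 %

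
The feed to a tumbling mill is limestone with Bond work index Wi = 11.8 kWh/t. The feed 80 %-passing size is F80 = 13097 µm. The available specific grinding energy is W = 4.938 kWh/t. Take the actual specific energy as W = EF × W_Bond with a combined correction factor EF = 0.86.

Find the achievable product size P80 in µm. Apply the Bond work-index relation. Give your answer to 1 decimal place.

W = 10·Wi·(P80^(-½) − F80^(-½))
W_Bond = W / EF = 4.938 / 0.86 = 5.7419 kWh/t
⇒ 1/√P80 = W_Bond/(10·Wi) + 1/√F80
  = 5.7419/(10·11.8) + 1/√13097 = 0.048660 + 0.008738 = 0.057398
P80 = (1/0.057398)² = 17.4222² = 303.53 µm

P80 = 303.5 µm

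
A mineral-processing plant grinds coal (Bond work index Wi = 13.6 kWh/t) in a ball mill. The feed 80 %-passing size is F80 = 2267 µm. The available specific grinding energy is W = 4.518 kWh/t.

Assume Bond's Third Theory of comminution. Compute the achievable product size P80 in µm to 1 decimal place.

P80 = 340.1 µm

W = 10 Wi (P80^-0.5 − F80^-0.5)
P80^(−½) = W/(10 Wi) + F80^(−½)
  = 4.5180/(10·13.6) + 1/√2267 = 0.033221 + 0.021003 = 0.054223
P80 = (1/0.054223)² = 18.4423² = 340.12 µm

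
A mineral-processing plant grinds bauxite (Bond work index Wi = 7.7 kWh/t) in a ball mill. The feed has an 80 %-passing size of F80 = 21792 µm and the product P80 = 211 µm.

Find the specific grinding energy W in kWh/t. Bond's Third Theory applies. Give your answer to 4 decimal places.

W = 10 Wi (P80^-0.5 − F80^-0.5)
1/√211 = 0.068843;  1/√21792 = 0.006774
W = 10·7.7·(0.068843 − 0.006774) = 4.7793 kWh/t

W = 4.7793 kWh/t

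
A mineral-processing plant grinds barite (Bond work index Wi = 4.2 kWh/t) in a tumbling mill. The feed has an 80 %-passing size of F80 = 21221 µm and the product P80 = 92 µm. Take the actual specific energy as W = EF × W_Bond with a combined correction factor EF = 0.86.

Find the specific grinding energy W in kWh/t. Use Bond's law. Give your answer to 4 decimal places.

Bond: W = 10·Wi·(1/√P80 − 1/√F80)
1/√92 = 0.104257;  1/√21221 = 0.006865
W = 10·4.2·(0.104257 − 0.006865) = 4.0905 kWh/t
With EF = 0.86: W = 4.0905·0.86 = 3.5178 kWh/t

W = 3.5178 kWh/t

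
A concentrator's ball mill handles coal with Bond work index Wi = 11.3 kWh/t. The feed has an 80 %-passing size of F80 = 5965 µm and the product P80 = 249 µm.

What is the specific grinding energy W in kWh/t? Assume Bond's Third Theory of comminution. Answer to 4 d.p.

W = 5.6980 kWh/t

W = 10·Wi·(P80^(-½) − F80^(-½))
1/√249 = 0.063372;  1/√5965 = 0.012948
W = 10·11.3·(0.063372 − 0.012948) = 5.6980 kWh/t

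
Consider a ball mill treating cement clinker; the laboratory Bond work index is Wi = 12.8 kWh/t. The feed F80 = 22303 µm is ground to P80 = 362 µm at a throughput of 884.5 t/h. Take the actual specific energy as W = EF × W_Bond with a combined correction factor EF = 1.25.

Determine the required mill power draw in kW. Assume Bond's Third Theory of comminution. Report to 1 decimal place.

P = 6490.5 kW

W = 10·Wi·[P80^(−½) − F80^(−½)]
W = 10·12.8·(1/√362 − 1/√22303) = 10·12.8·(0.045863) = 5.8704 kWh/t
W_actual = 1.25 × 5.8704 = 7.3380 kWh/t
P_mill = W·ṁ = 7.3380·884.5 = 6490.5 kW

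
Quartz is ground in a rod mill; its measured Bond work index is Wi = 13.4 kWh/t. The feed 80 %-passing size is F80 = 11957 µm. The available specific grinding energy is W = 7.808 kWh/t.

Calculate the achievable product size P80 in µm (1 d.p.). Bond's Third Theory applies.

W = 10 Wi / √P80 − 10 Wi / √F80
⇒ 1/√P80 = W/(10 Wi) + 1/√F80
  = 7.8080/(10·13.4) + 1/√11957 = 0.058269 + 0.009145 = 0.067414
P80 = (1/0.067414)² = 14.8338² = 220.04 µm

P80 = 220.0 µm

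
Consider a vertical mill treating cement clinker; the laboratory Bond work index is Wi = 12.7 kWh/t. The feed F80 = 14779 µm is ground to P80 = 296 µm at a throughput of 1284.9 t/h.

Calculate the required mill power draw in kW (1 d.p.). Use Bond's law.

P = 8142.5 kW

W_Bond = 10·Wi·(1/√P₈₀ − 1/√F₈₀)
W = 10·12.7·(1/√296 − 1/√14779) = 10·12.7·(0.049898) = 6.3371 kWh/t
Mill draw = 6.3371 × 1284.9 = 8142.5 kW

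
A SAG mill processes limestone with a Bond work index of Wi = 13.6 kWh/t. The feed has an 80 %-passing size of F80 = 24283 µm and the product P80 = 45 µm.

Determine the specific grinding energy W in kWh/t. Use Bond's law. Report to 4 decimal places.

W = 19.4009 kWh/t

Bond: W = 10·Wi·(1/√P80 − 1/√F80)
1/√45 = 0.149071;  1/√24283 = 0.006417
W = 10·13.6·(0.149071 − 0.006417) = 19.4009 kWh/t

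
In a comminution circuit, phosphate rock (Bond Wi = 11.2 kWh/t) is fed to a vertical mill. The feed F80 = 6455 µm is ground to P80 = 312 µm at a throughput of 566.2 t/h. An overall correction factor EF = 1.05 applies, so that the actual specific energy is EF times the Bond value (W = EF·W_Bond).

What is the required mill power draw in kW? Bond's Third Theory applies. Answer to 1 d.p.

W = 10·Wi·(P80^(-½) − F80^(-½))
W = 10·11.2·(1/√312 − 1/√6455) = 10·11.2·(0.044167) = 4.9467 kWh/t
Apply correction: 4.9467 × 1.05 = 5.1941 kWh/t
P_mill = W·ṁ = 5.1941·566.2 = 2940.9 kW

P = 2940.9 kW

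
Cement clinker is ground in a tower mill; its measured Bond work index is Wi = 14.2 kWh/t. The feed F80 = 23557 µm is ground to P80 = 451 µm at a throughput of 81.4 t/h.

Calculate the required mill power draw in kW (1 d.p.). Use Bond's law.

W_Bond = 10·Wi·(1/√P₈₀ − 1/√F₈₀)
W = 10·14.2·(1/√451 − 1/√23557) = 10·14.2·(0.040573) = 5.7613 kWh/t
Mill draw = 5.7613 × 81.4 = 469.0 kW

P = 469.0 kW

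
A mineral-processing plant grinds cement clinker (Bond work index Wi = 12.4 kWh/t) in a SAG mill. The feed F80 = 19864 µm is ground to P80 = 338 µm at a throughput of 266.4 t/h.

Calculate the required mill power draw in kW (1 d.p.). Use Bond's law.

Bond: W = 10·Wi·(1/√P80 − 1/√F80)
W = 10·12.4·(1/√338 − 1/√19864) = 10·12.4·(0.047298) = 5.8649 kWh/t
Mill draw = 5.8649 × 266.4 = 1562.4 kW

P = 1562.4 kW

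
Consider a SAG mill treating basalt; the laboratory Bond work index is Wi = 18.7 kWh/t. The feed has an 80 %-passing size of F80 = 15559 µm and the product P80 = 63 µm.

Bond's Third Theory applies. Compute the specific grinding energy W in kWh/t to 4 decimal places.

W_Bond = 10·Wi·(1/√P₈₀ − 1/√F₈₀)
1/√63 = 0.125988;  1/√15559 = 0.008017
W = 10·18.7·(0.125988 − 0.008017) = 22.0606 kWh/t

W = 22.0606 kWh/t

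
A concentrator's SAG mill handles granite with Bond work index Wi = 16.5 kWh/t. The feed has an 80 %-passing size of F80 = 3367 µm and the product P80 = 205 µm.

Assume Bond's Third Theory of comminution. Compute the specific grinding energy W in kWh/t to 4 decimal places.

W = 10 Wi (P80^-0.5 − F80^-0.5)
1/√205 = 0.069843;  1/√3367 = 0.017234
W = 10·16.5·(0.069843 − 0.017234) = 8.6805 kWh/t

W = 8.6805 kWh/t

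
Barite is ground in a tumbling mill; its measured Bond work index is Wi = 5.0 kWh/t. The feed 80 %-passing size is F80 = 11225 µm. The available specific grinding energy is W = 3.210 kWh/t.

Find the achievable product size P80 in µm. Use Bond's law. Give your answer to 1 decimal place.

P80 = 184.4 µm

W_Bond = 10·Wi·(1/√P₈₀ − 1/√F₈₀)
⇒ 1/√P80 = W/(10 Wi) + 1/√F80
  = 3.2100/(10·5.0) + 1/√11225 = 0.064200 + 0.009439 = 0.073639
P80 = (1/0.073639)² = 13.5798² = 184.41 µm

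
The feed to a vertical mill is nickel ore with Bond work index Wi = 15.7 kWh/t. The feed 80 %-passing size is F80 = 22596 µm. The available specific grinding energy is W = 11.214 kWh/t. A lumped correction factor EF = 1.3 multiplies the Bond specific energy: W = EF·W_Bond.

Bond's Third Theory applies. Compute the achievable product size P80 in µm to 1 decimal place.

P80 = 263.6 µm

W = 10 Wi (P80^-0.5 − F80^-0.5)
W_Bond = W / EF = 11.214 / 1.3 = 8.6262 kWh/t
P80^-0.5 = F80^-0.5 + W_Bond/(10 Wi)
  = 8.6262/(10·15.7) + 1/√22596 = 0.054944 + 0.006652 = 0.061596
P80 = (1/0.061596)² = 16.2348² = 263.57 µm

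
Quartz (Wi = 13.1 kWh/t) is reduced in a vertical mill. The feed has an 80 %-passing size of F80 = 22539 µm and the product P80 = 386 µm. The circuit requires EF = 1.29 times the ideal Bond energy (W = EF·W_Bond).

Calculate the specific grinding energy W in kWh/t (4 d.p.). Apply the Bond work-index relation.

W = 10 Wi / √P80 − 10 Wi / √F80
1/√386 = 0.050899;  1/√22539 = 0.006661
W = 10·13.1·(0.050899 − 0.006661) = 5.7951 kWh/t
Apply correction: 5.7951 × 1.29 = 7.4757 kWh/t

W = 7.4757 kWh/t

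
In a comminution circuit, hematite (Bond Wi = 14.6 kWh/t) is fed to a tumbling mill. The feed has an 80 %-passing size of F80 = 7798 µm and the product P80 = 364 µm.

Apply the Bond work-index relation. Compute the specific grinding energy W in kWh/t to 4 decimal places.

W = 10 Wi (1/√P80 − 1/√F80)  [Bond]
1/√364 = 0.052414;  1/√7798 = 0.011324
W = 10·14.6·(0.052414 − 0.011324) = 5.9991 kWh/t

W = 5.9991 kWh/t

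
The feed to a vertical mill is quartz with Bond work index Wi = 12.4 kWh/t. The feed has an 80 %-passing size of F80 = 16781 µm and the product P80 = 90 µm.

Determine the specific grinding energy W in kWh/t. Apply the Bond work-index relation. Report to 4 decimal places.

W = 12.1135 kWh/t

Bond: W = 10·Wi·(1/√P80 − 1/√F80)
1/√90 = 0.105409;  1/√16781 = 0.007720
W = 10·12.4·(0.105409 − 0.007720) = 12.1135 kWh/t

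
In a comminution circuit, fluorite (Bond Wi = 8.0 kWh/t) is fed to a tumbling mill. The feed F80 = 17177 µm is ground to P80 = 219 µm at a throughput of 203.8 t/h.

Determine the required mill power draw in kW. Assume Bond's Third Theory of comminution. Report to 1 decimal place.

P = 977.3 kW

W = 10 Wi (P80^-0.5 − F80^-0.5)
W = 10·8.0·(1/√219 − 1/√17177) = 10·8.0·(0.059944) = 4.7955 kWh/t
Mill draw = 4.7955 × 203.8 = 977.3 kW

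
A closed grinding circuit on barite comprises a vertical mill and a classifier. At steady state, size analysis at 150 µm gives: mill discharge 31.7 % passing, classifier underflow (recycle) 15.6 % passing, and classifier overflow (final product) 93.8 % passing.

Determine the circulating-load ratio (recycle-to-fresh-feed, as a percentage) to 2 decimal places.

CL = 385.71 %

Mass balance on the −150 µm fraction:
d + r·d = r·u + o → r(d−u) = o−d
r = (93.8 − 31.7)/(31.7 − 15.6) = 62.1/16.1 = 3.8571
CL = 100·r = 385.71 %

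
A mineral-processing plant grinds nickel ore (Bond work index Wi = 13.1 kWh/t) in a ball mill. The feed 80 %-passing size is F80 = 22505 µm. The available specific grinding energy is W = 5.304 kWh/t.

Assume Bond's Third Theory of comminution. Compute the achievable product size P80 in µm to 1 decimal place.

W = 10 Wi (1/√P80 − 1/√F80)  [Bond]
P80^-0.5 = F80^-0.5 + W/(10 Wi)
  = 5.3040/(10·13.1) + 1/√22505 = 0.040489 + 0.006666 = 0.047154
P80 = (1/0.047154)² = 21.2069² = 449.73 µm

P80 = 449.7 µm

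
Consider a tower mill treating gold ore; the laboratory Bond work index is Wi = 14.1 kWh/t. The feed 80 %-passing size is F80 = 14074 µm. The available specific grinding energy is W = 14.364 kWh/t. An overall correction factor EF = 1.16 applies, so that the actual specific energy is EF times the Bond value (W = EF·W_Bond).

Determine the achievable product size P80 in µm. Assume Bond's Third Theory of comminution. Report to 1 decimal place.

P80 = 107.9 µm

Bond: W = 10·Wi·(1/√P80 − 1/√F80)
W_Bond = W / EF = 14.364 / 1.16 = 12.3828 kWh/t
⇒ 1/√P80 = W_Bond/(10 Wi) + 1/√F80
  = 12.3828/(10·14.1) + 1/√14074 = 0.087821 + 0.008429 = 0.096250
P80 = (1/0.096250)² = 10.3896² = 107.94 µm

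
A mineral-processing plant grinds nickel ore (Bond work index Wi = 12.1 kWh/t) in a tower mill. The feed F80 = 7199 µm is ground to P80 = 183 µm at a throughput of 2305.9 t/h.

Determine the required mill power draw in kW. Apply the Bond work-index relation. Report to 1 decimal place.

P = 17336.9 kW

W = 10 Wi (1/√P80 − 1/√F80)  [Bond]
W = 10·12.1·(1/√183 − 1/√7199) = 10·12.1·(0.062136) = 7.5185 kWh/t
Mill draw = 7.5185 × 2305.9 = 17336.9 kW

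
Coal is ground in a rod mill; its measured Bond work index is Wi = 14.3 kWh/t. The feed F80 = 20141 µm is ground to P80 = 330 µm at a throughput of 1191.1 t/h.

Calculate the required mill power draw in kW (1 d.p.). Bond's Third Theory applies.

Bond:  W = 10 Wi (1/√P − 1/√F)
W = 10·14.3·(1/√330 − 1/√20141) = 10·14.3·(0.048002) = 6.8643 kWh/t
P_mill = W·ṁ = 6.8643·1191.1 = 8176.0 kW

P = 8176.0 kW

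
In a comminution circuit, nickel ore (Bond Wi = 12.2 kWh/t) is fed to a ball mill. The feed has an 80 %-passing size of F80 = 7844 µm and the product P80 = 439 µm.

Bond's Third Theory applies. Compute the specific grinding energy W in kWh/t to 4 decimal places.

Bond:  W = 10 Wi (1/√P − 1/√F)
1/√439 = 0.047727;  1/√7844 = 0.011291
W = 10·12.2·(0.047727 − 0.011291) = 4.4452 kWh/t

W = 4.4452 kWh/t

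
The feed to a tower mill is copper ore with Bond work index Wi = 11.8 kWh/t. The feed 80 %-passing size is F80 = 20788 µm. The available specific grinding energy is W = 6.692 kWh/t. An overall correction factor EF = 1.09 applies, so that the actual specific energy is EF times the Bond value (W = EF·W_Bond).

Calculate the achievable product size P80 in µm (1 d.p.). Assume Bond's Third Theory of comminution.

P80 = 287.6 µm

W = 10 Wi / √P80 − 10 Wi / √F80
W_Bond = W / EF = 6.692 / 1.09 = 6.1394 kWh/t
1/√P80 = 1/√F80 + W_Bond/(10·Wi)
  = 6.1394/(10·11.8) + 1/√20788 = 0.052029 + 0.006936 = 0.058965
P80 = (1/0.058965)² = 16.9592² = 287.62 µm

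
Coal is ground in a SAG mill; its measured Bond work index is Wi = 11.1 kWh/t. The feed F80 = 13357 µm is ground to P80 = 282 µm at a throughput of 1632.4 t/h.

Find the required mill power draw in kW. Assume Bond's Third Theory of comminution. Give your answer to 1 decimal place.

P = 9222.3 kW

W = 10·Wi·[P80^(−½) − F80^(−½)]
W = 10·11.1·(1/√282 − 1/√13357) = 10·11.1·(0.050897) = 5.6495 kWh/t
P = W·T = 5.6495·1632.4 = 9222.3 kW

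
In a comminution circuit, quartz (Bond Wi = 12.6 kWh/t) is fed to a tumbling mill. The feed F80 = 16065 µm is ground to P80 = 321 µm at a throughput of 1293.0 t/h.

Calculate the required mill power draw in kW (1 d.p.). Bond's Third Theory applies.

W = 10 Wi (1/√P80 − 1/√F80)  [Bond]
W = 10·12.6·(1/√321 − 1/√16065) = 10·12.6·(0.047925) = 6.0385 kWh/t
Mill draw = 6.0385 × 1293.0 = 7807.8 kW

P = 7807.8 kW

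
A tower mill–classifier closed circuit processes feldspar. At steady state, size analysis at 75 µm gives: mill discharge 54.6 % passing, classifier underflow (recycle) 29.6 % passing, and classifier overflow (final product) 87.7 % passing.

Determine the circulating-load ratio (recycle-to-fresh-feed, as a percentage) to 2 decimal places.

CL = 132.40 %

Mass balance on the −75 µm fraction:
r = (o − d)/(d − u)
r = (87.7 − 54.6)/(54.6 − 29.6) = 33.1/25.0 = 1.3240
CL = 100·r = 132.40 %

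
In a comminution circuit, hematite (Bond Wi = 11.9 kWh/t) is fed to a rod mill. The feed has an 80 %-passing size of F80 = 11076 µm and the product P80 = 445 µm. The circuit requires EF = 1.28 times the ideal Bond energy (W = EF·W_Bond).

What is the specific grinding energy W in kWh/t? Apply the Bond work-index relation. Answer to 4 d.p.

Bond: W = 10·Wi·(1/√P80 − 1/√F80)
1/√445 = 0.047405;  1/√11076 = 0.009502
W = 10·11.9·(0.047405 − 0.009502) = 4.5104 kWh/t
Corrected W = EF·W_Bond = 1.28·4.5104 = 5.7733 kWh/t

W = 5.7733 kWh/t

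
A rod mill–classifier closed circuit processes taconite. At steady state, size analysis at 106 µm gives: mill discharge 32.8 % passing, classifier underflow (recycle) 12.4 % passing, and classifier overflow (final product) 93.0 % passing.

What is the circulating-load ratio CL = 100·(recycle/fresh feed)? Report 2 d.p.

CL = 295.10 %

Two-product formula at 106 µm:
Fd + Rd = Ru + Fo ⇒ R/F = (o−d)/(d−u)
r = (93.0 − 32.8)/(32.8 − 12.4) = 60.2/20.4 = 2.9510
CL = 100·r = 295.10 %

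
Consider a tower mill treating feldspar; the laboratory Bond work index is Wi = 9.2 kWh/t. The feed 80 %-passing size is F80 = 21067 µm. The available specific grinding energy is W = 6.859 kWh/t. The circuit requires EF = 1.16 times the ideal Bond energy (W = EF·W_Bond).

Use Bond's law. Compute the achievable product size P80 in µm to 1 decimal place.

P80 = 197.5 µm

W_Bond = 10·Wi·(1/√P₈₀ − 1/√F₈₀)
W_Bond = W / EF = 6.859 / 1.16 = 5.9129 kWh/t
P80^-0.5 = F80^-0.5 + W_Bond/(10 Wi)
  = 5.9129/(10·9.2) + 1/√21067 = 0.064271 + 0.006890 = 0.071161
P80 = (1/0.071161)² = 14.0527² = 197.48 µm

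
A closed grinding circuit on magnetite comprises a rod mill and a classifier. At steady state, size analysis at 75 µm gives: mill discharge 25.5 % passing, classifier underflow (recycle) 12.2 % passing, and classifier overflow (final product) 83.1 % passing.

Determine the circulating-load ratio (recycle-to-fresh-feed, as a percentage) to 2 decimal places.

CL = 433.08 %

Classifier node, passing 75 µm:
(1+r)·d = r·u + o ⇒ r = (o−d)/(d−u)
r = (83.1 − 25.5)/(25.5 − 12.2) = 57.6/13.3 = 4.3308
CL = 100·r = 433.08 %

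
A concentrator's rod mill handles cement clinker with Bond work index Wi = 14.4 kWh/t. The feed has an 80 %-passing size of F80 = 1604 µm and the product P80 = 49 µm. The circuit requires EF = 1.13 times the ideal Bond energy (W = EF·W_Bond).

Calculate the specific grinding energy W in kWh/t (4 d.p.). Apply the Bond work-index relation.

W = 10 Wi (P80^-0.5 − F80^-0.5)
1/√49 = 0.142857;  1/√1604 = 0.024969
W = 10·14.4·(0.142857 − 0.024969) = 16.9759 kWh/t
Corrected W = EF·W_Bond = 1.13·16.9759 = 19.1828 kWh/t

W = 19.1828 kWh/t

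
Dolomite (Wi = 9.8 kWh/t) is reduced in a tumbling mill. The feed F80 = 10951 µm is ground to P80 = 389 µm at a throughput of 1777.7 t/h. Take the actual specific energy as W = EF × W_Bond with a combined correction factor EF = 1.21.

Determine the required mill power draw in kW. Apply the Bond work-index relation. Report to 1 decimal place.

Bond: W = 10·Wi·(1/√P80 − 1/√F80)
W = 10·9.8·(1/√389 − 1/√10951) = 10·9.8·(0.041146) = 4.0323 kWh/t
W_actual = 1.21 × 4.0323 = 4.8791 kWh/t
P_mill = W·ṁ = 4.8791·1777.7 = 8673.6 kW

P = 8673.6 kW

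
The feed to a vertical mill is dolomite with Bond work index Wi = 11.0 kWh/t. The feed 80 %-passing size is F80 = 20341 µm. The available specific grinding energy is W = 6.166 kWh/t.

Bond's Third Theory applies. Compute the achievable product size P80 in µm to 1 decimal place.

Bond: W = 10·Wi·(1/√P80 − 1/√F80)
P80^-0.5 = F80^-0.5 + W/(10 Wi)
  = 6.1660/(10·11.0) + 1/√20341 = 0.056055 + 0.007012 = 0.063066
P80 = (1/0.063066)² = 15.8564² = 251.42 µm

P80 = 251.4 µm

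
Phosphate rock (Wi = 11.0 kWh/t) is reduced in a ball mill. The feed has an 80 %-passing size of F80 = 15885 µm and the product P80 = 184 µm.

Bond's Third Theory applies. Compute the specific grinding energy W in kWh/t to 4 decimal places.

Bond: W = 10·Wi·(1/√P80 − 1/√F80)
1/√184 = 0.073721;  1/√15885 = 0.007934
W = 10·11.0·(0.073721 − 0.007934) = 7.2365 kWh/t

W = 7.2365 kWh/t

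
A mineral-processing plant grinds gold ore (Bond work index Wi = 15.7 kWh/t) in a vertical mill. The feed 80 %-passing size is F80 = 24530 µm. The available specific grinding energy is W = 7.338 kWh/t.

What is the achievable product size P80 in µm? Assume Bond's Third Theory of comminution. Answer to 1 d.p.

P80 = 354.3 µm

Bond: W = 10·Wi·(1/√P80 − 1/√F80)
⇒ 1/√P80 = W/(10 Wi) + 1/√F80
  = 7.3380/(10·15.7) + 1/√24530 = 0.046739 + 0.006385 = 0.053124
P80 = (1/0.053124)² = 18.8240² = 354.34 µm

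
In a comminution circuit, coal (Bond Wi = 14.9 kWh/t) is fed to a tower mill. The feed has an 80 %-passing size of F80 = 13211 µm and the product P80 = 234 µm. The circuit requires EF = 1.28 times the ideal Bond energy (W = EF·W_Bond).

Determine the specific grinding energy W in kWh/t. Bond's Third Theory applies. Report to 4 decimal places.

W = 10.8084 kWh/t

W = 10·Wi·[P80^(−½) − F80^(−½)]
1/√234 = 0.065372;  1/√13211 = 0.008700
W = 10·14.9·(0.065372 − 0.008700) = 8.4441 kWh/t
Apply correction: 8.4441 × 1.28 = 10.8084 kWh/t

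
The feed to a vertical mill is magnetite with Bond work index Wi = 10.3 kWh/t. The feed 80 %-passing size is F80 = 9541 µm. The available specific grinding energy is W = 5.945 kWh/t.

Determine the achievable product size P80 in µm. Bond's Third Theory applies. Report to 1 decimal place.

P80 = 216.5 µm

W = 10·Wi·(P80^(-½) − F80^(-½))
P80^(−½) = W/(10 Wi) + F80^(−½)
  = 5.9450/(10·10.3) + 1/√9541 = 0.057718 + 0.010238 = 0.067956
P80 = (1/0.067956)² = 14.7154² = 216.54 µm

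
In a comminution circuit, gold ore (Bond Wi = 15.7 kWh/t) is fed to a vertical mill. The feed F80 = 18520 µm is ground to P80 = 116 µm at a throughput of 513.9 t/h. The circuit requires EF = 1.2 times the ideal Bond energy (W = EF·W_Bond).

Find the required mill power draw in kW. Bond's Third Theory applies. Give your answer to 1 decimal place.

Bond:  W = 10 Wi (1/√P − 1/√F)
W = 10·15.7·(1/√116 − 1/√18520) = 10·15.7·(0.085499) = 13.4234 kWh/t
Corrected W = EF·W_Bond = 1.2·13.4234 = 16.1081 kWh/t
P = W·T = 16.1081·513.9 = 8278.0 kW

P = 8278.0 kW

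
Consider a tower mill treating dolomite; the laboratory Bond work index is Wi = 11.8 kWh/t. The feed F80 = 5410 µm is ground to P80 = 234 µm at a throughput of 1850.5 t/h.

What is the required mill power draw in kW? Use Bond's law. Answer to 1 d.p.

P = 11305.8 kW

Bond: W = 10·Wi·(1/√P80 − 1/√F80)
W = 10·11.8·(1/√234 − 1/√5410) = 10·11.8·(0.051776) = 6.1096 kWh/t
P_mill = W·ṁ = 6.1096·1850.5 = 11305.8 kW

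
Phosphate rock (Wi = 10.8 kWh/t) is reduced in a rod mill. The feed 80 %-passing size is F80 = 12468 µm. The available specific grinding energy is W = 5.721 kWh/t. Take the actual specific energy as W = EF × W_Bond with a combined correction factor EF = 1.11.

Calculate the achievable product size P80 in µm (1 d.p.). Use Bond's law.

P80 = 311.3 µm

W = 10 Wi (1/√P80 − 1/√F80)  [Bond]
W_Bond = W / EF = 5.721 / 1.11 = 5.1541 kWh/t
⇒ 1/√P80 = W_Bond/(10 Wi) + 1/√F80
  = 5.1541/(10·10.8) + 1/√12468 = 0.047723 + 0.008956 = 0.056678
P80 = (1/0.056678)² = 17.6434² = 311.29 µm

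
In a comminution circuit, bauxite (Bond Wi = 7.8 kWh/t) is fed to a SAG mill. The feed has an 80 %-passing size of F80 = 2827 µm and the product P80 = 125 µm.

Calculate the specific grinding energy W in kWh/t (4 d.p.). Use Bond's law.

Bond:  W = 10 Wi (1/√P − 1/√F)
1/√125 = 0.089443;  1/√2827 = 0.018808
W = 10·7.8·(0.089443 − 0.018808) = 5.5095 kWh/t

W = 5.5095 kWh/t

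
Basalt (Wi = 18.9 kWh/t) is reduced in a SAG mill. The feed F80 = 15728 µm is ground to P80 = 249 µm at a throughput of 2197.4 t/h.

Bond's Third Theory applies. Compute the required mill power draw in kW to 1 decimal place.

P = 23007.5 kW

W_Bond = 10·Wi·(1/√P₈₀ − 1/√F₈₀)
W = 10·18.9·(1/√249 − 1/√15728) = 10·18.9·(0.055399) = 10.4703 kWh/t
P = W·T = 10.4703·2197.4 = 23007.5 kW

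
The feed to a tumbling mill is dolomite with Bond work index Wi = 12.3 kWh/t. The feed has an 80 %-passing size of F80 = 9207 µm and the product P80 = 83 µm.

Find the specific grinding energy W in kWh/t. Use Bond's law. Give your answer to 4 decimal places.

W = 12.2191 kWh/t

W_Bond = 10·Wi·(1/√P₈₀ − 1/√F₈₀)
1/√83 = 0.109764;  1/√9207 = 0.010422
W = 10·12.3·(0.109764 − 0.010422) = 12.2191 kWh/t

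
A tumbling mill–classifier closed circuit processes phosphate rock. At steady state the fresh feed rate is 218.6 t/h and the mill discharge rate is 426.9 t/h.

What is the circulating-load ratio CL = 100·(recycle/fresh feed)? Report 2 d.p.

Discharge = new feed + return, hence
R = M − F = 426.9 − 218.6 = 208.3 t/h
CL = 100·R/F = 100·208.3/218.6 = 95.29 %

CL = 95.29 %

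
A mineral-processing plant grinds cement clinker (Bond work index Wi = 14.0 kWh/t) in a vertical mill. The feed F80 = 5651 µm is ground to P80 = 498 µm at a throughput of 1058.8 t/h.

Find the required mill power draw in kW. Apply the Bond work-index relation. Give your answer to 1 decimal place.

W = 10·Wi·(P80^(-½) − F80^(-½))
W = 10·14.0·(1/√498 − 1/√5651) = 10·14.0·(0.031508) = 4.4112 kWh/t
P = W·T = 4.4112·1058.8 = 4670.6 kW

P = 4670.6 kW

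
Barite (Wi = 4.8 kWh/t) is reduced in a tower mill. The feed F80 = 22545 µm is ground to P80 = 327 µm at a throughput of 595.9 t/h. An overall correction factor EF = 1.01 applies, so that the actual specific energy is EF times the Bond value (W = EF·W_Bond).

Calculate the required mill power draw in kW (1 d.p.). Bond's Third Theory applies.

P = 1405.2 kW

W = 10 Wi (1/√P80 − 1/√F80)  [Bond]
W = 10·4.8·(1/√327 − 1/√22545) = 10·4.8·(0.048640) = 2.3347 kWh/t
Apply correction: 2.3347 × 1.01 = 2.3581 kWh/t
Power = W × throughput = 2.3581 kWh/t × 595.9 t/h = 1405.2 kW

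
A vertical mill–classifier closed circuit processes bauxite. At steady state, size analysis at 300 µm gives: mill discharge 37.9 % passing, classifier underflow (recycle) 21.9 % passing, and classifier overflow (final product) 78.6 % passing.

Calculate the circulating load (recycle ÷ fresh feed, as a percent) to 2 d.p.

Balance %-passing 300 µm (r = R/F):
(1+r)·d = r·u + o ⇒ r = (o−d)/(d−u)
r = (78.6 − 37.9)/(37.9 − 21.9) = 40.7/16.0 = 2.5437
CL = 100·r = 254.37 %

CL = 254.37 %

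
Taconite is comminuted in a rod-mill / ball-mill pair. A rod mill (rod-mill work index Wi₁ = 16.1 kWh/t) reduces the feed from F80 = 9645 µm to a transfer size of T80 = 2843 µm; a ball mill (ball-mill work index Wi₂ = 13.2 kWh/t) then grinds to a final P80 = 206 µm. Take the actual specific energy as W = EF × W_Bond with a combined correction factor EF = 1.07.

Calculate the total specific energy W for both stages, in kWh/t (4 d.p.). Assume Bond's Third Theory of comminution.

W = 8.6685 kWh/t

W_Bond = 10·Wi·(1/√P₈₀ − 1/√F₈₀)
Stage 1 (9645→2843 µm, Wi₁=16.1): W₁ = 10·16.1·(0.018755 − 0.010182) = 1.3802 kWh/t
Stage 2 (2843→206 µm, Wi₂=13.2): W₂ = 10·13.2·(0.069673 − 0.018755) = 6.7212 kWh/t
W = W₁ + W₂ = 1.3802 + 6.7212 = 8.1014 kWh/t
Apply correction: 8.1014 × 1.07 = 8.6685 kWh/t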